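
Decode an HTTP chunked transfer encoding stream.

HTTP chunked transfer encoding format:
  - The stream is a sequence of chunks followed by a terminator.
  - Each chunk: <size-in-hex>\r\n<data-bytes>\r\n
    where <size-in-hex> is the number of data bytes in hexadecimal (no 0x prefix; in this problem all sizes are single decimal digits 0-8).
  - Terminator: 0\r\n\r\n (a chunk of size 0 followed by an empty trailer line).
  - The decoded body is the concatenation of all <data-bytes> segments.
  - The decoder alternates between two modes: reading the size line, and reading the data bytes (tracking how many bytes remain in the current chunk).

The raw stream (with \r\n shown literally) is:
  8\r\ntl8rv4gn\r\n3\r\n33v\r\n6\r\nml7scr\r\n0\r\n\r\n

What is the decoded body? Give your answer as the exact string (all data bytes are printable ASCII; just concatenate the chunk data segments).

Chunk 1: stream[0..1]='8' size=0x8=8, data at stream[3..11]='tl8rv4gn' -> body[0..8], body so far='tl8rv4gn'
Chunk 2: stream[13..14]='3' size=0x3=3, data at stream[16..19]='33v' -> body[8..11], body so far='tl8rv4gn33v'
Chunk 3: stream[21..22]='6' size=0x6=6, data at stream[24..30]='ml7scr' -> body[11..17], body so far='tl8rv4gn33vml7scr'
Chunk 4: stream[32..33]='0' size=0 (terminator). Final body='tl8rv4gn33vml7scr' (17 bytes)

Answer: tl8rv4gn33vml7scr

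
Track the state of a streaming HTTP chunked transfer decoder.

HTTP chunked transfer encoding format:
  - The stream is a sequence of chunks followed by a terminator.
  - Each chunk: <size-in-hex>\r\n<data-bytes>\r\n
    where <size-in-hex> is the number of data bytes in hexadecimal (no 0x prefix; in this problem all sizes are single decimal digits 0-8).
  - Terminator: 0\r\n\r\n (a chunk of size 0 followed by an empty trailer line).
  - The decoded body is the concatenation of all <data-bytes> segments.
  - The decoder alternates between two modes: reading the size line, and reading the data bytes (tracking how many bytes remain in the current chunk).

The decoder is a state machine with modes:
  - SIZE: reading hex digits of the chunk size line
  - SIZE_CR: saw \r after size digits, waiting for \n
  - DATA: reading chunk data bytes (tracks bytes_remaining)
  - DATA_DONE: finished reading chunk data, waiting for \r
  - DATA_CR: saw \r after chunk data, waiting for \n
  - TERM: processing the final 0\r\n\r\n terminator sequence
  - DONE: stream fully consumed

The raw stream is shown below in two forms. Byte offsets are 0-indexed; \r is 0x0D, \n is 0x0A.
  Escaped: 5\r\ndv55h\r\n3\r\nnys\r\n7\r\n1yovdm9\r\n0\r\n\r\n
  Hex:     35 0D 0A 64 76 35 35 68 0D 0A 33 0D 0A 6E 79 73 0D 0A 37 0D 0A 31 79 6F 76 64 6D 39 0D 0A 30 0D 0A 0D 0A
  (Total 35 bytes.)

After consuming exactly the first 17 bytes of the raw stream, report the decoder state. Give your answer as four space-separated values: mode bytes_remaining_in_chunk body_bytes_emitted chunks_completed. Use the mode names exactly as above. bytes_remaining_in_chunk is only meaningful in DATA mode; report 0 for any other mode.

Byte 0 = '5': mode=SIZE remaining=0 emitted=0 chunks_done=0
Byte 1 = 0x0D: mode=SIZE_CR remaining=0 emitted=0 chunks_done=0
Byte 2 = 0x0A: mode=DATA remaining=5 emitted=0 chunks_done=0
Byte 3 = 'd': mode=DATA remaining=4 emitted=1 chunks_done=0
Byte 4 = 'v': mode=DATA remaining=3 emitted=2 chunks_done=0
Byte 5 = '5': mode=DATA remaining=2 emitted=3 chunks_done=0
Byte 6 = '5': mode=DATA remaining=1 emitted=4 chunks_done=0
Byte 7 = 'h': mode=DATA_DONE remaining=0 emitted=5 chunks_done=0
Byte 8 = 0x0D: mode=DATA_CR remaining=0 emitted=5 chunks_done=0
Byte 9 = 0x0A: mode=SIZE remaining=0 emitted=5 chunks_done=1
Byte 10 = '3': mode=SIZE remaining=0 emitted=5 chunks_done=1
Byte 11 = 0x0D: mode=SIZE_CR remaining=0 emitted=5 chunks_done=1
Byte 12 = 0x0A: mode=DATA remaining=3 emitted=5 chunks_done=1
Byte 13 = 'n': mode=DATA remaining=2 emitted=6 chunks_done=1
Byte 14 = 'y': mode=DATA remaining=1 emitted=7 chunks_done=1
Byte 15 = 's': mode=DATA_DONE remaining=0 emitted=8 chunks_done=1
Byte 16 = 0x0D: mode=DATA_CR remaining=0 emitted=8 chunks_done=1

Answer: DATA_CR 0 8 1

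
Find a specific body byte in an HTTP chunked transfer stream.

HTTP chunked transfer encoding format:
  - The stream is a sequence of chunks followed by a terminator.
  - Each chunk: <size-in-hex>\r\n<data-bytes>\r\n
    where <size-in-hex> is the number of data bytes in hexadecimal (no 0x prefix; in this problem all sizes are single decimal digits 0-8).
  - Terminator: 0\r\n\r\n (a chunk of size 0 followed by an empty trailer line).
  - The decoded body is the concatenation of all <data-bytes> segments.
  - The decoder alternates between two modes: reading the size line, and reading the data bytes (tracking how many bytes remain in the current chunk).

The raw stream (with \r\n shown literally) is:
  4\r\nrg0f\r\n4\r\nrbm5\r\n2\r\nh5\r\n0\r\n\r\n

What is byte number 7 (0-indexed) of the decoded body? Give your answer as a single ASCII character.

Chunk 1: stream[0..1]='4' size=0x4=4, data at stream[3..7]='rg0f' -> body[0..4], body so far='rg0f'
Chunk 2: stream[9..10]='4' size=0x4=4, data at stream[12..16]='rbm5' -> body[4..8], body so far='rg0frbm5'
Chunk 3: stream[18..19]='2' size=0x2=2, data at stream[21..23]='h5' -> body[8..10], body so far='rg0frbm5h5'
Chunk 4: stream[25..26]='0' size=0 (terminator). Final body='rg0frbm5h5' (10 bytes)
Body byte 7 = '5'

Answer: 5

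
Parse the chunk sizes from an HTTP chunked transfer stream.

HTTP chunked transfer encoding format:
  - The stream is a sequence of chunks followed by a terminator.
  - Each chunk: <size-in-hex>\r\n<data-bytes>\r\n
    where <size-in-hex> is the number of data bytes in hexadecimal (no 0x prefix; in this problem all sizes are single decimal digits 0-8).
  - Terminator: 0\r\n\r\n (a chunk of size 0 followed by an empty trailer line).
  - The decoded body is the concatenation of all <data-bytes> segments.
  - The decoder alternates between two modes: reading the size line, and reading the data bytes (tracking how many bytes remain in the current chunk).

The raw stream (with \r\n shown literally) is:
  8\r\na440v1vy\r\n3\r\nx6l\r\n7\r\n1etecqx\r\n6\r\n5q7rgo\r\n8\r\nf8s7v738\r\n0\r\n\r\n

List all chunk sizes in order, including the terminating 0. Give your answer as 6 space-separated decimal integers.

Chunk 1: stream[0..1]='8' size=0x8=8, data at stream[3..11]='a440v1vy' -> body[0..8], body so far='a440v1vy'
Chunk 2: stream[13..14]='3' size=0x3=3, data at stream[16..19]='x6l' -> body[8..11], body so far='a440v1vyx6l'
Chunk 3: stream[21..22]='7' size=0x7=7, data at stream[24..31]='1etecqx' -> body[11..18], body so far='a440v1vyx6l1etecqx'
Chunk 4: stream[33..34]='6' size=0x6=6, data at stream[36..42]='5q7rgo' -> body[18..24], body so far='a440v1vyx6l1etecqx5q7rgo'
Chunk 5: stream[44..45]='8' size=0x8=8, data at stream[47..55]='f8s7v738' -> body[24..32], body so far='a440v1vyx6l1etecqx5q7rgof8s7v738'
Chunk 6: stream[57..58]='0' size=0 (terminator). Final body='a440v1vyx6l1etecqx5q7rgof8s7v738' (32 bytes)

Answer: 8 3 7 6 8 0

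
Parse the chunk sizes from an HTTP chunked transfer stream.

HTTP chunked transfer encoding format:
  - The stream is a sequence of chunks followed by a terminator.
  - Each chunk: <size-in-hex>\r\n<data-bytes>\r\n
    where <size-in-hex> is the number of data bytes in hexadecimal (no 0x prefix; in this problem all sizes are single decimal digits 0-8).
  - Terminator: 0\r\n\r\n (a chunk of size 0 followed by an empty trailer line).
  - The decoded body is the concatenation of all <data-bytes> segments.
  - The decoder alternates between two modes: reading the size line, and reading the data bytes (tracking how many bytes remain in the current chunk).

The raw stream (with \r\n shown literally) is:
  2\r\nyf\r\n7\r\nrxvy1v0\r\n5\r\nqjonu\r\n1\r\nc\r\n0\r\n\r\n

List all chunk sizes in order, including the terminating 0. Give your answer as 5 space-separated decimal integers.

Answer: 2 7 5 1 0

Derivation:
Chunk 1: stream[0..1]='2' size=0x2=2, data at stream[3..5]='yf' -> body[0..2], body so far='yf'
Chunk 2: stream[7..8]='7' size=0x7=7, data at stream[10..17]='rxvy1v0' -> body[2..9], body so far='yfrxvy1v0'
Chunk 3: stream[19..20]='5' size=0x5=5, data at stream[22..27]='qjonu' -> body[9..14], body so far='yfrxvy1v0qjonu'
Chunk 4: stream[29..30]='1' size=0x1=1, data at stream[32..33]='c' -> body[14..15], body so far='yfrxvy1v0qjonuc'
Chunk 5: stream[35..36]='0' size=0 (terminator). Final body='yfrxvy1v0qjonuc' (15 bytes)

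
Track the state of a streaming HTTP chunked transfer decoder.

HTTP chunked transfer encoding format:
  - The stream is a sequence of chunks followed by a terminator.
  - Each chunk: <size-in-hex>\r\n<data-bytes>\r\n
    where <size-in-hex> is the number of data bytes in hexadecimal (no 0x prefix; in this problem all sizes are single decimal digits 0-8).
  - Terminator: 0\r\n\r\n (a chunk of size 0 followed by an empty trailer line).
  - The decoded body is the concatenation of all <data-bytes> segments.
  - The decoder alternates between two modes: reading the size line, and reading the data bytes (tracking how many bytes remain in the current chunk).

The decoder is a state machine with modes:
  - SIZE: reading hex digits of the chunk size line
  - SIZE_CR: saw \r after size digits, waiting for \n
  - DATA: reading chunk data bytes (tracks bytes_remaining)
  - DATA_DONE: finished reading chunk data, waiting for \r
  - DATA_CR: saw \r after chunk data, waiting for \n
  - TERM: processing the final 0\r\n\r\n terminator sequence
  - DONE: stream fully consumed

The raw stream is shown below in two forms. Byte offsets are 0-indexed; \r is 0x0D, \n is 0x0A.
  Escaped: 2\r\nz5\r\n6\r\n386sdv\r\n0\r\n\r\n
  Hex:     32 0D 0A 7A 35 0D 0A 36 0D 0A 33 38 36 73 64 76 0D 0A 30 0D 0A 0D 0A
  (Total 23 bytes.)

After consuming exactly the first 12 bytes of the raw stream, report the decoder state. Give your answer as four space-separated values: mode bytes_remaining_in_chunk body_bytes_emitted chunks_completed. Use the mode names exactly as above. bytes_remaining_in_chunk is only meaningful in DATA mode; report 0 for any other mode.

Byte 0 = '2': mode=SIZE remaining=0 emitted=0 chunks_done=0
Byte 1 = 0x0D: mode=SIZE_CR remaining=0 emitted=0 chunks_done=0
Byte 2 = 0x0A: mode=DATA remaining=2 emitted=0 chunks_done=0
Byte 3 = 'z': mode=DATA remaining=1 emitted=1 chunks_done=0
Byte 4 = '5': mode=DATA_DONE remaining=0 emitted=2 chunks_done=0
Byte 5 = 0x0D: mode=DATA_CR remaining=0 emitted=2 chunks_done=0
Byte 6 = 0x0A: mode=SIZE remaining=0 emitted=2 chunks_done=1
Byte 7 = '6': mode=SIZE remaining=0 emitted=2 chunks_done=1
Byte 8 = 0x0D: mode=SIZE_CR remaining=0 emitted=2 chunks_done=1
Byte 9 = 0x0A: mode=DATA remaining=6 emitted=2 chunks_done=1
Byte 10 = '3': mode=DATA remaining=5 emitted=3 chunks_done=1
Byte 11 = '8': mode=DATA remaining=4 emitted=4 chunks_done=1

Answer: DATA 4 4 1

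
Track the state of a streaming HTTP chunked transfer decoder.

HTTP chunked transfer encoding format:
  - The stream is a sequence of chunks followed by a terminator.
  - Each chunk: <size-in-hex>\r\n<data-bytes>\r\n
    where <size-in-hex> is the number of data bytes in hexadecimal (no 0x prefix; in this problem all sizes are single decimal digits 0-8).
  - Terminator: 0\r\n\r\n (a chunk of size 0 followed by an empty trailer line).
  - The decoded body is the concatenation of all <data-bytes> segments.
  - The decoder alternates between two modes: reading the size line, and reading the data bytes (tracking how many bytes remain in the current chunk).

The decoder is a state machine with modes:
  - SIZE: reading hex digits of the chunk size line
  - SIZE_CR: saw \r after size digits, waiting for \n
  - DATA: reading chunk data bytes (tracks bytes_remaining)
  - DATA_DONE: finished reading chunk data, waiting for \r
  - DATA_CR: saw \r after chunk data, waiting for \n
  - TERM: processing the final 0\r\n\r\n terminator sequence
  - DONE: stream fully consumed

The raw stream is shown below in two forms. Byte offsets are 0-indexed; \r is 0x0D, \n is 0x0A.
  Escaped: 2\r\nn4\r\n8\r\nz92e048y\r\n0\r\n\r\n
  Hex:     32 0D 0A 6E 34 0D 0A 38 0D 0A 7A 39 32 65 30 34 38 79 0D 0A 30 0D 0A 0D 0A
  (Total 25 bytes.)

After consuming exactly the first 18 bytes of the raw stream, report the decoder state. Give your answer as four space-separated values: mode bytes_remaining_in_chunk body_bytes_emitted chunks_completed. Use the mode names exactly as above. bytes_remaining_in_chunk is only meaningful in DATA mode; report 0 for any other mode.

Answer: DATA_DONE 0 10 1

Derivation:
Byte 0 = '2': mode=SIZE remaining=0 emitted=0 chunks_done=0
Byte 1 = 0x0D: mode=SIZE_CR remaining=0 emitted=0 chunks_done=0
Byte 2 = 0x0A: mode=DATA remaining=2 emitted=0 chunks_done=0
Byte 3 = 'n': mode=DATA remaining=1 emitted=1 chunks_done=0
Byte 4 = '4': mode=DATA_DONE remaining=0 emitted=2 chunks_done=0
Byte 5 = 0x0D: mode=DATA_CR remaining=0 emitted=2 chunks_done=0
Byte 6 = 0x0A: mode=SIZE remaining=0 emitted=2 chunks_done=1
Byte 7 = '8': mode=SIZE remaining=0 emitted=2 chunks_done=1
Byte 8 = 0x0D: mode=SIZE_CR remaining=0 emitted=2 chunks_done=1
Byte 9 = 0x0A: mode=DATA remaining=8 emitted=2 chunks_done=1
Byte 10 = 'z': mode=DATA remaining=7 emitted=3 chunks_done=1
Byte 11 = '9': mode=DATA remaining=6 emitted=4 chunks_done=1
Byte 12 = '2': mode=DATA remaining=5 emitted=5 chunks_done=1
Byte 13 = 'e': mode=DATA remaining=4 emitted=6 chunks_done=1
Byte 14 = '0': mode=DATA remaining=3 emitted=7 chunks_done=1
Byte 15 = '4': mode=DATA remaining=2 emitted=8 chunks_done=1
Byte 16 = '8': mode=DATA remaining=1 emitted=9 chunks_done=1
Byte 17 = 'y': mode=DATA_DONE remaining=0 emitted=10 chunks_done=1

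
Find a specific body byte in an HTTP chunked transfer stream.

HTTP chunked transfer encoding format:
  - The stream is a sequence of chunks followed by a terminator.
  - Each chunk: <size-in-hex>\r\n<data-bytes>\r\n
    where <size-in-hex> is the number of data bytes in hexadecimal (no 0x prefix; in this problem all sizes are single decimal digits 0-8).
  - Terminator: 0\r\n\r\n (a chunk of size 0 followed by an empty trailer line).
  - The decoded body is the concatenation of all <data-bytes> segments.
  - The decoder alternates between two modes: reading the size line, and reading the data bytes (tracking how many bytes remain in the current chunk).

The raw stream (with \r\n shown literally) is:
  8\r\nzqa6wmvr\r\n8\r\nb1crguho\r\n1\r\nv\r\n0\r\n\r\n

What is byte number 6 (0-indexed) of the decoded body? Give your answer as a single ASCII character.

Chunk 1: stream[0..1]='8' size=0x8=8, data at stream[3..11]='zqa6wmvr' -> body[0..8], body so far='zqa6wmvr'
Chunk 2: stream[13..14]='8' size=0x8=8, data at stream[16..24]='b1crguho' -> body[8..16], body so far='zqa6wmvrb1crguho'
Chunk 3: stream[26..27]='1' size=0x1=1, data at stream[29..30]='v' -> body[16..17], body so far='zqa6wmvrb1crguhov'
Chunk 4: stream[32..33]='0' size=0 (terminator). Final body='zqa6wmvrb1crguhov' (17 bytes)
Body byte 6 = 'v'

Answer: v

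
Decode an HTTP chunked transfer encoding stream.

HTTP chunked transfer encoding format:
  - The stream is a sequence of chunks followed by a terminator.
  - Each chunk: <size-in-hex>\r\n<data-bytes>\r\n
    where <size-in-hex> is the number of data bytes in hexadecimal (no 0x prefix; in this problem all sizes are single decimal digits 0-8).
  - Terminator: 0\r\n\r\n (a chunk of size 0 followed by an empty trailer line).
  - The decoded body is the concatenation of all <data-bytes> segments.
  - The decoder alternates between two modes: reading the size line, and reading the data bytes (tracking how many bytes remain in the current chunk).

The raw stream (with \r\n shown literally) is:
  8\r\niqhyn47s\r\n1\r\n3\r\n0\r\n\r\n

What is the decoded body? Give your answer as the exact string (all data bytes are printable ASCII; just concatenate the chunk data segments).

Answer: iqhyn47s3

Derivation:
Chunk 1: stream[0..1]='8' size=0x8=8, data at stream[3..11]='iqhyn47s' -> body[0..8], body so far='iqhyn47s'
Chunk 2: stream[13..14]='1' size=0x1=1, data at stream[16..17]='3' -> body[8..9], body so far='iqhyn47s3'
Chunk 3: stream[19..20]='0' size=0 (terminator). Final body='iqhyn47s3' (9 bytes)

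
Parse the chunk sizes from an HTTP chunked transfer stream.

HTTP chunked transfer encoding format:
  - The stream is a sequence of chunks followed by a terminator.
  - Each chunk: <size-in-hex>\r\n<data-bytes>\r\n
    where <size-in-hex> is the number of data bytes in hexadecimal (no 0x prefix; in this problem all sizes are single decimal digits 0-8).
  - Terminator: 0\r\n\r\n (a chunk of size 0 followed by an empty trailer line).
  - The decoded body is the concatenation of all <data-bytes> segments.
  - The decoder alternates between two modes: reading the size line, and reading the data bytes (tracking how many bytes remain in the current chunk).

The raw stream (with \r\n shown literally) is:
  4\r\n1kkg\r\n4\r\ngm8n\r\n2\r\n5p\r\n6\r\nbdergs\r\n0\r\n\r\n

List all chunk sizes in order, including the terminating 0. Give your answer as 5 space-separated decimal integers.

Chunk 1: stream[0..1]='4' size=0x4=4, data at stream[3..7]='1kkg' -> body[0..4], body so far='1kkg'
Chunk 2: stream[9..10]='4' size=0x4=4, data at stream[12..16]='gm8n' -> body[4..8], body so far='1kkggm8n'
Chunk 3: stream[18..19]='2' size=0x2=2, data at stream[21..23]='5p' -> body[8..10], body so far='1kkggm8n5p'
Chunk 4: stream[25..26]='6' size=0x6=6, data at stream[28..34]='bdergs' -> body[10..16], body so far='1kkggm8n5pbdergs'
Chunk 5: stream[36..37]='0' size=0 (terminator). Final body='1kkggm8n5pbdergs' (16 bytes)

Answer: 4 4 2 6 0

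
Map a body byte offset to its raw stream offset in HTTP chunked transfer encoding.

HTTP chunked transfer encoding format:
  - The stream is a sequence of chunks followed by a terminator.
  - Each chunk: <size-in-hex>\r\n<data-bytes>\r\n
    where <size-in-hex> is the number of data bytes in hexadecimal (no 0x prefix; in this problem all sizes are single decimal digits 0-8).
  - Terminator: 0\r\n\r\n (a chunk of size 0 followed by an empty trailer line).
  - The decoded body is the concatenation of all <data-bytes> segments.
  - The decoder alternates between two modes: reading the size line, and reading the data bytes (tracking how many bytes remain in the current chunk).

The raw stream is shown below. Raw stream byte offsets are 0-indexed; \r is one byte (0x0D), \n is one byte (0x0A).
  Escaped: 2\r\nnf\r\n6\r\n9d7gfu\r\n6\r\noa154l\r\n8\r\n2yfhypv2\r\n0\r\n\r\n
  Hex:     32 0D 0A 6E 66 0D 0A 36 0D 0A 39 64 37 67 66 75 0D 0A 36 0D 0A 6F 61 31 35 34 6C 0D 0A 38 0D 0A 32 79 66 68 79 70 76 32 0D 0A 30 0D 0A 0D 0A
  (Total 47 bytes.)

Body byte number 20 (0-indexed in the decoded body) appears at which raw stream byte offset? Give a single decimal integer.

Answer: 38

Derivation:
Chunk 1: stream[0..1]='2' size=0x2=2, data at stream[3..5]='nf' -> body[0..2], body so far='nf'
Chunk 2: stream[7..8]='6' size=0x6=6, data at stream[10..16]='9d7gfu' -> body[2..8], body so far='nf9d7gfu'
Chunk 3: stream[18..19]='6' size=0x6=6, data at stream[21..27]='oa154l' -> body[8..14], body so far='nf9d7gfuoa154l'
Chunk 4: stream[29..30]='8' size=0x8=8, data at stream[32..40]='2yfhypv2' -> body[14..22], body so far='nf9d7gfuoa154l2yfhypv2'
Chunk 5: stream[42..43]='0' size=0 (terminator). Final body='nf9d7gfuoa154l2yfhypv2' (22 bytes)
Body byte 20 at stream offset 38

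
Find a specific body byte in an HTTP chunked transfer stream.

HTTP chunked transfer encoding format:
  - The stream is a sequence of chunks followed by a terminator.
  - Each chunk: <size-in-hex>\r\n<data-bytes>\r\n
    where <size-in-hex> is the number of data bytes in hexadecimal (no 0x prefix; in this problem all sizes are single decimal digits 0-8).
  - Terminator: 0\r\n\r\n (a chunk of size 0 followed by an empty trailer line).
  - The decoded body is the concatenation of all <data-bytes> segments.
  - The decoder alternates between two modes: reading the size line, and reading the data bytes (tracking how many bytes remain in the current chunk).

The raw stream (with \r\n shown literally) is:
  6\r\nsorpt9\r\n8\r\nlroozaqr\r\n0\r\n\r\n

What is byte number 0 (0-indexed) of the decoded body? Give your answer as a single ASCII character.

Chunk 1: stream[0..1]='6' size=0x6=6, data at stream[3..9]='sorpt9' -> body[0..6], body so far='sorpt9'
Chunk 2: stream[11..12]='8' size=0x8=8, data at stream[14..22]='lroozaqr' -> body[6..14], body so far='sorpt9lroozaqr'
Chunk 3: stream[24..25]='0' size=0 (terminator). Final body='sorpt9lroozaqr' (14 bytes)
Body byte 0 = 's'

Answer: s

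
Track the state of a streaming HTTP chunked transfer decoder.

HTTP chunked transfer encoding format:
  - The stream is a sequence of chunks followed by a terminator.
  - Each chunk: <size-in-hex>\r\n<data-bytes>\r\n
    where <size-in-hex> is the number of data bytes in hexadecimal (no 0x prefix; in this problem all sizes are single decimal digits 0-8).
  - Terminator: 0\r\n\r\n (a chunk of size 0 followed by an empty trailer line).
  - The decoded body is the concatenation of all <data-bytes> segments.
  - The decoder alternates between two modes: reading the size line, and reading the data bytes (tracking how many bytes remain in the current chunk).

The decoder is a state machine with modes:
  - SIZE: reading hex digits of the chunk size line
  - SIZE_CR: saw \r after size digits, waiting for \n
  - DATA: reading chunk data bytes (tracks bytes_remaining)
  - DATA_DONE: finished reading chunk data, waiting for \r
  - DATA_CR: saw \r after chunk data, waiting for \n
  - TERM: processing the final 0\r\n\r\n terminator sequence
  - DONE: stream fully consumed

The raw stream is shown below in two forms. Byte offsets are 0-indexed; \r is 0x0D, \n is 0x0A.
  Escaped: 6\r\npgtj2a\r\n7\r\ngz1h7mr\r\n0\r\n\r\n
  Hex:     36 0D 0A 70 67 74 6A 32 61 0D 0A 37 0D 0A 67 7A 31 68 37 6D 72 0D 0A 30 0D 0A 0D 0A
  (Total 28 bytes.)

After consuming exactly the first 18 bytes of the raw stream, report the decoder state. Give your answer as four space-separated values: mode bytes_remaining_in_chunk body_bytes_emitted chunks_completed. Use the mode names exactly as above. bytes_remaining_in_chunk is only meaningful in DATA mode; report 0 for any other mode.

Answer: DATA 3 10 1

Derivation:
Byte 0 = '6': mode=SIZE remaining=0 emitted=0 chunks_done=0
Byte 1 = 0x0D: mode=SIZE_CR remaining=0 emitted=0 chunks_done=0
Byte 2 = 0x0A: mode=DATA remaining=6 emitted=0 chunks_done=0
Byte 3 = 'p': mode=DATA remaining=5 emitted=1 chunks_done=0
Byte 4 = 'g': mode=DATA remaining=4 emitted=2 chunks_done=0
Byte 5 = 't': mode=DATA remaining=3 emitted=3 chunks_done=0
Byte 6 = 'j': mode=DATA remaining=2 emitted=4 chunks_done=0
Byte 7 = '2': mode=DATA remaining=1 emitted=5 chunks_done=0
Byte 8 = 'a': mode=DATA_DONE remaining=0 emitted=6 chunks_done=0
Byte 9 = 0x0D: mode=DATA_CR remaining=0 emitted=6 chunks_done=0
Byte 10 = 0x0A: mode=SIZE remaining=0 emitted=6 chunks_done=1
Byte 11 = '7': mode=SIZE remaining=0 emitted=6 chunks_done=1
Byte 12 = 0x0D: mode=SIZE_CR remaining=0 emitted=6 chunks_done=1
Byte 13 = 0x0A: mode=DATA remaining=7 emitted=6 chunks_done=1
Byte 14 = 'g': mode=DATA remaining=6 emitted=7 chunks_done=1
Byte 15 = 'z': mode=DATA remaining=5 emitted=8 chunks_done=1
Byte 16 = '1': mode=DATA remaining=4 emitted=9 chunks_done=1
Byte 17 = 'h': mode=DATA remaining=3 emitted=10 chunks_done=1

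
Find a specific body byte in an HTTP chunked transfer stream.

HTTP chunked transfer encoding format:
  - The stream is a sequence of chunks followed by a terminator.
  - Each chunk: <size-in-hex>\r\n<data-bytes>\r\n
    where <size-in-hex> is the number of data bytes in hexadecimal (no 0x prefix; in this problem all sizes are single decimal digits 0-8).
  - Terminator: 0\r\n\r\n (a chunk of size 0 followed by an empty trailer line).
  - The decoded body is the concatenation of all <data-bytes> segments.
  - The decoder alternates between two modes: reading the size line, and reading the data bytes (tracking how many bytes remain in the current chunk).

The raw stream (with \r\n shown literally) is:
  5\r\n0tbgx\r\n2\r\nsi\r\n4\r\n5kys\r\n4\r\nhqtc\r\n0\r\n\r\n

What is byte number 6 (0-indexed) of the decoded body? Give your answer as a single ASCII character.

Chunk 1: stream[0..1]='5' size=0x5=5, data at stream[3..8]='0tbgx' -> body[0..5], body so far='0tbgx'
Chunk 2: stream[10..11]='2' size=0x2=2, data at stream[13..15]='si' -> body[5..7], body so far='0tbgxsi'
Chunk 3: stream[17..18]='4' size=0x4=4, data at stream[20..24]='5kys' -> body[7..11], body so far='0tbgxsi5kys'
Chunk 4: stream[26..27]='4' size=0x4=4, data at stream[29..33]='hqtc' -> body[11..15], body so far='0tbgxsi5kyshqtc'
Chunk 5: stream[35..36]='0' size=0 (terminator). Final body='0tbgxsi5kyshqtc' (15 bytes)
Body byte 6 = 'i'

Answer: i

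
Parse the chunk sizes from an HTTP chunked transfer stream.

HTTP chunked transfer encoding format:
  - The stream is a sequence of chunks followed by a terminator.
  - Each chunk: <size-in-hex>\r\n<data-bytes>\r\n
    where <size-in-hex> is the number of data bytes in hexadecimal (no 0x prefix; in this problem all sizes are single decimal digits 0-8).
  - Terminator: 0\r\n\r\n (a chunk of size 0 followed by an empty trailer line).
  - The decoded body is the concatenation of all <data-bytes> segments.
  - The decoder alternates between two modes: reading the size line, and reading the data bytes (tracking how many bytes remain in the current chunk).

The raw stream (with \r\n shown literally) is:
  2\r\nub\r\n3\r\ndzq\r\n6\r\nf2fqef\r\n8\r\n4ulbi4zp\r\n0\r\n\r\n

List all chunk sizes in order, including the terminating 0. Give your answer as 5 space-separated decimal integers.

Answer: 2 3 6 8 0

Derivation:
Chunk 1: stream[0..1]='2' size=0x2=2, data at stream[3..5]='ub' -> body[0..2], body so far='ub'
Chunk 2: stream[7..8]='3' size=0x3=3, data at stream[10..13]='dzq' -> body[2..5], body so far='ubdzq'
Chunk 3: stream[15..16]='6' size=0x6=6, data at stream[18..24]='f2fqef' -> body[5..11], body so far='ubdzqf2fqef'
Chunk 4: stream[26..27]='8' size=0x8=8, data at stream[29..37]='4ulbi4zp' -> body[11..19], body so far='ubdzqf2fqef4ulbi4zp'
Chunk 5: stream[39..40]='0' size=0 (terminator). Final body='ubdzqf2fqef4ulbi4zp' (19 bytes)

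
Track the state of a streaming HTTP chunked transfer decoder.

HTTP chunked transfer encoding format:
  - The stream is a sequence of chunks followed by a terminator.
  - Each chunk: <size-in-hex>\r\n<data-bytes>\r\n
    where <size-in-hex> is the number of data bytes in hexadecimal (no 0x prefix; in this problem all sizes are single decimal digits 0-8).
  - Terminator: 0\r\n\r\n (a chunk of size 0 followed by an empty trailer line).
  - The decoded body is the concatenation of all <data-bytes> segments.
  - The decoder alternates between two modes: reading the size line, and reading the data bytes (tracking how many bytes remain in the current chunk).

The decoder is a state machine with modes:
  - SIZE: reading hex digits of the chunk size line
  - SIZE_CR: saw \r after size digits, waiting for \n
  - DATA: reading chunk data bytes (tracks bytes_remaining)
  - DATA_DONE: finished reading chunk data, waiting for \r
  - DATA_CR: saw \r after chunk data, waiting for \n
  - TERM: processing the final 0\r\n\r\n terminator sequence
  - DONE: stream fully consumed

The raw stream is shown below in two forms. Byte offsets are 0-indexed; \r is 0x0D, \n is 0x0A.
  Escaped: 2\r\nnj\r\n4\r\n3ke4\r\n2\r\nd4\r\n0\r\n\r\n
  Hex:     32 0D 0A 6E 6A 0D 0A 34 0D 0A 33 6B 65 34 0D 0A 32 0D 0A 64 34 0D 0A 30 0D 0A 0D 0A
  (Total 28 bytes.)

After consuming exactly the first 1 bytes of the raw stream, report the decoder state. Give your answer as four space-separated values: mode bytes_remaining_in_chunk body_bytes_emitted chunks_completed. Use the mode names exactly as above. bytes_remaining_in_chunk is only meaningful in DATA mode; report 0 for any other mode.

Answer: SIZE 0 0 0

Derivation:
Byte 0 = '2': mode=SIZE remaining=0 emitted=0 chunks_done=0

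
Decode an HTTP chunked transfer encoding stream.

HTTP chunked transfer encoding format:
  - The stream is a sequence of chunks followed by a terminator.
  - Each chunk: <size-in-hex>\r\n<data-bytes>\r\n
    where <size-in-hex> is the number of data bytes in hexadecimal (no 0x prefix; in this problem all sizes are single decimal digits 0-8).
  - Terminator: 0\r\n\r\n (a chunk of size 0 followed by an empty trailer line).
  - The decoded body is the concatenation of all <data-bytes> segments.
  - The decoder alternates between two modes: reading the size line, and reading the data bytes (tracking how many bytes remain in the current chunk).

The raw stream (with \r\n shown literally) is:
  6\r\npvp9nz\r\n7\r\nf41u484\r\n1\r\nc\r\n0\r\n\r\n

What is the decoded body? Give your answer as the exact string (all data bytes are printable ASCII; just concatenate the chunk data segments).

Chunk 1: stream[0..1]='6' size=0x6=6, data at stream[3..9]='pvp9nz' -> body[0..6], body so far='pvp9nz'
Chunk 2: stream[11..12]='7' size=0x7=7, data at stream[14..21]='f41u484' -> body[6..13], body so far='pvp9nzf41u484'
Chunk 3: stream[23..24]='1' size=0x1=1, data at stream[26..27]='c' -> body[13..14], body so far='pvp9nzf41u484c'
Chunk 4: stream[29..30]='0' size=0 (terminator). Final body='pvp9nzf41u484c' (14 bytes)

Answer: pvp9nzf41u484c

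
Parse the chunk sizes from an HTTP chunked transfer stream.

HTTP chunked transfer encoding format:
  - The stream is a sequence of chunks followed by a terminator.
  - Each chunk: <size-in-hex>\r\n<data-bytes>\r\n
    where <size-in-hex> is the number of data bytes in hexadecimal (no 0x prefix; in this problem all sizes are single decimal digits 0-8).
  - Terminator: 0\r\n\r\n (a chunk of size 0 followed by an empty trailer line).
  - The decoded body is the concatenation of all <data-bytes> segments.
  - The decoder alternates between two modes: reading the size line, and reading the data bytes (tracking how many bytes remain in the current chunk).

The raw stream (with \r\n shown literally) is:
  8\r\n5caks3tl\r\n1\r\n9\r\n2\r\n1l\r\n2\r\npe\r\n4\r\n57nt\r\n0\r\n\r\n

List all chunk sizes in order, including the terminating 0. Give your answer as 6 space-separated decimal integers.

Answer: 8 1 2 2 4 0

Derivation:
Chunk 1: stream[0..1]='8' size=0x8=8, data at stream[3..11]='5caks3tl' -> body[0..8], body so far='5caks3tl'
Chunk 2: stream[13..14]='1' size=0x1=1, data at stream[16..17]='9' -> body[8..9], body so far='5caks3tl9'
Chunk 3: stream[19..20]='2' size=0x2=2, data at stream[22..24]='1l' -> body[9..11], body so far='5caks3tl91l'
Chunk 4: stream[26..27]='2' size=0x2=2, data at stream[29..31]='pe' -> body[11..13], body so far='5caks3tl91lpe'
Chunk 5: stream[33..34]='4' size=0x4=4, data at stream[36..40]='57nt' -> body[13..17], body so far='5caks3tl91lpe57nt'
Chunk 6: stream[42..43]='0' size=0 (terminator). Final body='5caks3tl91lpe57nt' (17 bytes)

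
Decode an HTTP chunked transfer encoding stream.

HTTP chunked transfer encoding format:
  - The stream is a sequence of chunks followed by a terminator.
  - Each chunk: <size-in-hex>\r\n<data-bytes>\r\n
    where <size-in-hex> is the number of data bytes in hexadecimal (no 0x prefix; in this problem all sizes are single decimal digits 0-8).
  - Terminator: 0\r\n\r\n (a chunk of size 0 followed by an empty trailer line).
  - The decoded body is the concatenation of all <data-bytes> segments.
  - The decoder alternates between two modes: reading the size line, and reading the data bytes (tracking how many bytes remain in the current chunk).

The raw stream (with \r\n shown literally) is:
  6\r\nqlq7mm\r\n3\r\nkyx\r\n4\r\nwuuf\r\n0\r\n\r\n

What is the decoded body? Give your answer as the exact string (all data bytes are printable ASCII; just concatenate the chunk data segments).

Answer: qlq7mmkyxwuuf

Derivation:
Chunk 1: stream[0..1]='6' size=0x6=6, data at stream[3..9]='qlq7mm' -> body[0..6], body so far='qlq7mm'
Chunk 2: stream[11..12]='3' size=0x3=3, data at stream[14..17]='kyx' -> body[6..9], body so far='qlq7mmkyx'
Chunk 3: stream[19..20]='4' size=0x4=4, data at stream[22..26]='wuuf' -> body[9..13], body so far='qlq7mmkyxwuuf'
Chunk 4: stream[28..29]='0' size=0 (terminator). Final body='qlq7mmkyxwuuf' (13 bytes)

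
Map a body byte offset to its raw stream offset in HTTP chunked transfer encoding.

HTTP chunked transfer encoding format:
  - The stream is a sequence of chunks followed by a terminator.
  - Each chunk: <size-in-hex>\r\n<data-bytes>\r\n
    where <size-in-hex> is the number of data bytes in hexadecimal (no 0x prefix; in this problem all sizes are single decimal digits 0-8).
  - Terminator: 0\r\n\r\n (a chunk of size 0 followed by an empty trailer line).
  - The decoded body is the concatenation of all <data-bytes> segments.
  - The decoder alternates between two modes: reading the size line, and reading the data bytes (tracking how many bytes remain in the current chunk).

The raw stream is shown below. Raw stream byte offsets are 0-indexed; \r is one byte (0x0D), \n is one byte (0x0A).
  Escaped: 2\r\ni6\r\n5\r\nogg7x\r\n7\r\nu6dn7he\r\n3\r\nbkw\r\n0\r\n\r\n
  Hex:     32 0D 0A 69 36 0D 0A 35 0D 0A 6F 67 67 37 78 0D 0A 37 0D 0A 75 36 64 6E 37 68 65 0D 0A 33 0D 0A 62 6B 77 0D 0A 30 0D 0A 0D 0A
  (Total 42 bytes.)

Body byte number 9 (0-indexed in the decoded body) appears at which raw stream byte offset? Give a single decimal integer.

Answer: 22

Derivation:
Chunk 1: stream[0..1]='2' size=0x2=2, data at stream[3..5]='i6' -> body[0..2], body so far='i6'
Chunk 2: stream[7..8]='5' size=0x5=5, data at stream[10..15]='ogg7x' -> body[2..7], body so far='i6ogg7x'
Chunk 3: stream[17..18]='7' size=0x7=7, data at stream[20..27]='u6dn7he' -> body[7..14], body so far='i6ogg7xu6dn7he'
Chunk 4: stream[29..30]='3' size=0x3=3, data at stream[32..35]='bkw' -> body[14..17], body so far='i6ogg7xu6dn7hebkw'
Chunk 5: stream[37..38]='0' size=0 (terminator). Final body='i6ogg7xu6dn7hebkw' (17 bytes)
Body byte 9 at stream offset 22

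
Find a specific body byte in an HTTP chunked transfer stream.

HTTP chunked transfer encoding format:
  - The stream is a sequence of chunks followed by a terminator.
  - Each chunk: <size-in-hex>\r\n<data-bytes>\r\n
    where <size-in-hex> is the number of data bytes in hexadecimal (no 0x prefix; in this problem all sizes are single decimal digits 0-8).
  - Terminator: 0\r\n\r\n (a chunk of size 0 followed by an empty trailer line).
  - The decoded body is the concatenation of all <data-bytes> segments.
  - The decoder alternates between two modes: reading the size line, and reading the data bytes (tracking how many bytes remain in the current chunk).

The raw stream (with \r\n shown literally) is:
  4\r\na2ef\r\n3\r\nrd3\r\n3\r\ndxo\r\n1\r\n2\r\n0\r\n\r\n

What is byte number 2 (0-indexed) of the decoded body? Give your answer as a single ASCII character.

Chunk 1: stream[0..1]='4' size=0x4=4, data at stream[3..7]='a2ef' -> body[0..4], body so far='a2ef'
Chunk 2: stream[9..10]='3' size=0x3=3, data at stream[12..15]='rd3' -> body[4..7], body so far='a2efrd3'
Chunk 3: stream[17..18]='3' size=0x3=3, data at stream[20..23]='dxo' -> body[7..10], body so far='a2efrd3dxo'
Chunk 4: stream[25..26]='1' size=0x1=1, data at stream[28..29]='2' -> body[10..11], body so far='a2efrd3dxo2'
Chunk 5: stream[31..32]='0' size=0 (terminator). Final body='a2efrd3dxo2' (11 bytes)
Body byte 2 = 'e'

Answer: e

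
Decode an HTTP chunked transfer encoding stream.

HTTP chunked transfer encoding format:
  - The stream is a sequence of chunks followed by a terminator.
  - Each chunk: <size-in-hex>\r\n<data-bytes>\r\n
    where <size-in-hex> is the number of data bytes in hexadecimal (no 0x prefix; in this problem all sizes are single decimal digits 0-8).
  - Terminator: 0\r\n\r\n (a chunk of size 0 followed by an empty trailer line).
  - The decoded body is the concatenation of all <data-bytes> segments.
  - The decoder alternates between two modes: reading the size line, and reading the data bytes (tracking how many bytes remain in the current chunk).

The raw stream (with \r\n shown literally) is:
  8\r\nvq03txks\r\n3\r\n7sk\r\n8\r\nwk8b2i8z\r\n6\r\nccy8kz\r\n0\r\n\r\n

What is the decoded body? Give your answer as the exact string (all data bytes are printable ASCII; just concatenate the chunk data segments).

Chunk 1: stream[0..1]='8' size=0x8=8, data at stream[3..11]='vq03txks' -> body[0..8], body so far='vq03txks'
Chunk 2: stream[13..14]='3' size=0x3=3, data at stream[16..19]='7sk' -> body[8..11], body so far='vq03txks7sk'
Chunk 3: stream[21..22]='8' size=0x8=8, data at stream[24..32]='wk8b2i8z' -> body[11..19], body so far='vq03txks7skwk8b2i8z'
Chunk 4: stream[34..35]='6' size=0x6=6, data at stream[37..43]='ccy8kz' -> body[19..25], body so far='vq03txks7skwk8b2i8zccy8kz'
Chunk 5: stream[45..46]='0' size=0 (terminator). Final body='vq03txks7skwk8b2i8zccy8kz' (25 bytes)

Answer: vq03txks7skwk8b2i8zccy8kz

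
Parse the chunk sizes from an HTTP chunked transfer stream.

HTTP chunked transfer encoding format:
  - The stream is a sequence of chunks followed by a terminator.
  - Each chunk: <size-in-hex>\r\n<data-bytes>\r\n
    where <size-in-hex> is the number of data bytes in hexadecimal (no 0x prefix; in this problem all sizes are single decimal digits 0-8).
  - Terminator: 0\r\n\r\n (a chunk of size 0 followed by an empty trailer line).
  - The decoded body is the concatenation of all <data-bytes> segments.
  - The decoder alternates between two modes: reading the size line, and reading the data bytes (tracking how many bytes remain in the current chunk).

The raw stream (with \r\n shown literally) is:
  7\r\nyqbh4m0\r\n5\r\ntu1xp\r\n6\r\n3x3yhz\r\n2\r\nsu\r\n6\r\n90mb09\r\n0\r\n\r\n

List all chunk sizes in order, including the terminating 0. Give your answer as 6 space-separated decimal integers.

Chunk 1: stream[0..1]='7' size=0x7=7, data at stream[3..10]='yqbh4m0' -> body[0..7], body so far='yqbh4m0'
Chunk 2: stream[12..13]='5' size=0x5=5, data at stream[15..20]='tu1xp' -> body[7..12], body so far='yqbh4m0tu1xp'
Chunk 3: stream[22..23]='6' size=0x6=6, data at stream[25..31]='3x3yhz' -> body[12..18], body so far='yqbh4m0tu1xp3x3yhz'
Chunk 4: stream[33..34]='2' size=0x2=2, data at stream[36..38]='su' -> body[18..20], body so far='yqbh4m0tu1xp3x3yhzsu'
Chunk 5: stream[40..41]='6' size=0x6=6, data at stream[43..49]='90mb09' -> body[20..26], body so far='yqbh4m0tu1xp3x3yhzsu90mb09'
Chunk 6: stream[51..52]='0' size=0 (terminator). Final body='yqbh4m0tu1xp3x3yhzsu90mb09' (26 bytes)

Answer: 7 5 6 2 6 0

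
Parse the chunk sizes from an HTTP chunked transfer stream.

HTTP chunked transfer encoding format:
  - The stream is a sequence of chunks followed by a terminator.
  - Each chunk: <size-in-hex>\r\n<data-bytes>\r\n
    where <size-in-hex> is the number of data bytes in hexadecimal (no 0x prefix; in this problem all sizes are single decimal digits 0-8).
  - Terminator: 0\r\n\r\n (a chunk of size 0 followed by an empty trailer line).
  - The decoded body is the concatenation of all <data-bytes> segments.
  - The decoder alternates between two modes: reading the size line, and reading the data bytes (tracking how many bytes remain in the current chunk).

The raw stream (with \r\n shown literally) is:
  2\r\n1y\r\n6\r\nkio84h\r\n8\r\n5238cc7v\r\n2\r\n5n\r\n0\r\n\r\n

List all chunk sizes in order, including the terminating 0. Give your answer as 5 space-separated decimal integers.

Chunk 1: stream[0..1]='2' size=0x2=2, data at stream[3..5]='1y' -> body[0..2], body so far='1y'
Chunk 2: stream[7..8]='6' size=0x6=6, data at stream[10..16]='kio84h' -> body[2..8], body so far='1ykio84h'
Chunk 3: stream[18..19]='8' size=0x8=8, data at stream[21..29]='5238cc7v' -> body[8..16], body so far='1ykio84h5238cc7v'
Chunk 4: stream[31..32]='2' size=0x2=2, data at stream[34..36]='5n' -> body[16..18], body so far='1ykio84h5238cc7v5n'
Chunk 5: stream[38..39]='0' size=0 (terminator). Final body='1ykio84h5238cc7v5n' (18 bytes)

Answer: 2 6 8 2 0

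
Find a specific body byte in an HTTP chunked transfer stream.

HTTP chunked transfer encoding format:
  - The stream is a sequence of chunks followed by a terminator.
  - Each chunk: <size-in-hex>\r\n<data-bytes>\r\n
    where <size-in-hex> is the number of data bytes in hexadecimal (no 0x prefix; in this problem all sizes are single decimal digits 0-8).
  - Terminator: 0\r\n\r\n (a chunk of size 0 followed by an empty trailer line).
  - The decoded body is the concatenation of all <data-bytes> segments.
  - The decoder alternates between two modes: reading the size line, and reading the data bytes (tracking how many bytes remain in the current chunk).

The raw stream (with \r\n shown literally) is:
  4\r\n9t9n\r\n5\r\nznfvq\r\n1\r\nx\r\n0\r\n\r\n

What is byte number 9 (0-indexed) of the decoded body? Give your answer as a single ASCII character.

Answer: x

Derivation:
Chunk 1: stream[0..1]='4' size=0x4=4, data at stream[3..7]='9t9n' -> body[0..4], body so far='9t9n'
Chunk 2: stream[9..10]='5' size=0x5=5, data at stream[12..17]='znfvq' -> body[4..9], body so far='9t9nznfvq'
Chunk 3: stream[19..20]='1' size=0x1=1, data at stream[22..23]='x' -> body[9..10], body so far='9t9nznfvqx'
Chunk 4: stream[25..26]='0' size=0 (terminator). Final body='9t9nznfvqx' (10 bytes)
Body byte 9 = 'x'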